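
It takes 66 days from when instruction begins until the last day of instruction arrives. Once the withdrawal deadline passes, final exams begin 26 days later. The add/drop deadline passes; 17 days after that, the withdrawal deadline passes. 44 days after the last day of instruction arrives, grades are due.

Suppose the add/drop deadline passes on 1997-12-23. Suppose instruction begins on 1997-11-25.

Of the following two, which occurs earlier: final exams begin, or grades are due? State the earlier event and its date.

The add/drop deadline passes: Dec 23, 1997.
The withdrawal deadline passes: Dec 23, 1997 + 17 days = Jan 9, 1998.
Final exams begin: Jan 9, 1998 + 26 days = Feb 4, 1998.
Instruction begins: Nov 25, 1997.
The last day of instruction arrives: Nov 25, 1997 + 66 days = Jan 30, 1998.
Grades are due: Jan 30, 1998 + 44 days = Mar 15, 1998.
Comparing: final exams begin on Feb 4, 1998 vs grades are due on Mar 15, 1998. Earlier: final exams begin.

Final exams begin — 1998-02-04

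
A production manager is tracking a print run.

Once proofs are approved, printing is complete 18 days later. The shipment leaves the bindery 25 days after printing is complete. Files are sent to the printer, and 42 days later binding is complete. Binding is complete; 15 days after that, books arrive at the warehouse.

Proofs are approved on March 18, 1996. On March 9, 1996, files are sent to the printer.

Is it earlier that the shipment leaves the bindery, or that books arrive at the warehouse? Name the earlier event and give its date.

Proofs are approved: Mar 18, 1996.
Printing is complete: Mar 18, 1996 + 18 days = Apr 5, 1996.
The shipment leaves the bindery: Apr 5, 1996 + 25 days = Apr 30, 1996.
Files are sent to the printer: Mar 9, 1996.
Binding is complete: Mar 9, 1996 + 42 days = Apr 20, 1996.
Books arrive at the warehouse: Apr 20, 1996 + 15 days = May 5, 1996.
Comparing: the shipment leaves the bindery on Apr 30, 1996 vs books arrive at the warehouse on May 5, 1996. Earlier: the shipment leaves the bindery.

The shipment leaves the bindery — April 30, 1996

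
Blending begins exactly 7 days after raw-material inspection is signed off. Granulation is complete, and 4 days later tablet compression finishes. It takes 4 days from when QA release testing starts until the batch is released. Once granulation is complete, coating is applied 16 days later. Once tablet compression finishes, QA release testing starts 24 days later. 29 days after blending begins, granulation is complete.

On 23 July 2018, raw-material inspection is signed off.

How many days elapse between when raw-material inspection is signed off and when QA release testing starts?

Causal path: raw-material inspection is signed off → blending begins → granulation is complete → tablet compression finishes → QA release testing starts.
Total delay along the path: 7 + 29 + 4 + 24 = 64 days.

64 days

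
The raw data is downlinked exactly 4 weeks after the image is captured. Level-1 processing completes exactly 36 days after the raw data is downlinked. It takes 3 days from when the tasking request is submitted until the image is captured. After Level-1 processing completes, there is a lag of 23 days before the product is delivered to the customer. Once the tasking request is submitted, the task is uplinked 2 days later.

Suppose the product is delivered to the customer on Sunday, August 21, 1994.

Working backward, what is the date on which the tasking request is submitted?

Monday, May 23, 1994

The product is delivered to the customer: Aug 21, 1994.
Level-1 processing completes: Aug 21, 1994 − 23 days = Jul 29, 1994.
The raw data is downlinked: Jul 29, 1994 − 36 days = Jun 23, 1994.
The image is captured: Jun 23, 1994 − 4 weeks = May 26, 1994.
The tasking request is submitted: May 26, 1994 − 3 days = May 23, 1994.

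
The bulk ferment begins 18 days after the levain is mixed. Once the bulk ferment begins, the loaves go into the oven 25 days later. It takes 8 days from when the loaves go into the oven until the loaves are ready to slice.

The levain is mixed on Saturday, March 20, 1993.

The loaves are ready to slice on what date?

The levain is mixed: Mar 20, 1993.
The bulk ferment begins: Mar 20, 1993 + 18 days = Apr 7, 1993.
The loaves go into the oven: Apr 7, 1993 + 25 days = May 2, 1993.
The loaves are ready to slice: May 2, 1993 + 8 days = May 10, 1993.

Monday, May 10, 1993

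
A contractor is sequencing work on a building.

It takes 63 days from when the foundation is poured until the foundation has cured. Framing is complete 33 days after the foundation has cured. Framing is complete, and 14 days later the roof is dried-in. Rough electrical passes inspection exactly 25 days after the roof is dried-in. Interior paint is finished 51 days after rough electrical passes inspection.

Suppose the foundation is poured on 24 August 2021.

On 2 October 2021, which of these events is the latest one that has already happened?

The foundation is poured: Aug 24, 2021.
The foundation has cured: Aug 24, 2021 + 63 days = Oct 26, 2021.
Framing is complete: Oct 26, 2021 + 33 days = Nov 28, 2021.
The roof is dried-in: Nov 28, 2021 + 14 days = Dec 12, 2021.
Rough electrical passes inspection: Dec 12, 2021 + 25 days = Jan 6, 2022.
Interior paint is finished: Jan 6, 2022 + 51 days = Feb 26, 2022.
Oct 2, 2021 falls between when the foundation is poured (Aug 24, 2021) and when the foundation has cured (Oct 26, 2021).

The foundation is poured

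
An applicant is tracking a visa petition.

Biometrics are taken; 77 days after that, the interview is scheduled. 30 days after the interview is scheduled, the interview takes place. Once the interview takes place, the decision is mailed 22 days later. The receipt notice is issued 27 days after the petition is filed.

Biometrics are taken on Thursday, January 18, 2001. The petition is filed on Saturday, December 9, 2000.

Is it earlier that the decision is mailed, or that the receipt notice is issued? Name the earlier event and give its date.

Biometrics are taken: Jan 18, 2001.
The interview is scheduled: Jan 18, 2001 + 77 days = Apr 5, 2001.
The interview takes place: Apr 5, 2001 + 30 days = May 5, 2001.
The decision is mailed: May 5, 2001 + 22 days = May 27, 2001.
The petition is filed: Dec 9, 2000.
The receipt notice is issued: Dec 9, 2000 + 27 days = Jan 5, 2001.
Comparing: the decision is mailed on May 27, 2001 vs the receipt notice is issued on Jan 5, 2001. Earlier: the receipt notice is issued.

The receipt notice is issued — Friday, January 5, 2001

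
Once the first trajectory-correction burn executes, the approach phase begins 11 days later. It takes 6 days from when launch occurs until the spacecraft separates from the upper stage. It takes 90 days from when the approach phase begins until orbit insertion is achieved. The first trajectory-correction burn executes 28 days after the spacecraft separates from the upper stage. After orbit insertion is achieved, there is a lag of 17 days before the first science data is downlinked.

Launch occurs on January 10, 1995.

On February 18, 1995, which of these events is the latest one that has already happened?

The first trajectory-correction burn executes

Launch occurs: Jan 10, 1995.
The spacecraft separates from the upper stage: Jan 10, 1995 + 6 days = Jan 16, 1995.
The first trajectory-correction burn executes: Jan 16, 1995 + 28 days = Feb 13, 1995.
The approach phase begins: Feb 13, 1995 + 11 days = Feb 24, 1995.
Orbit insertion is achieved: Feb 24, 1995 + 90 days = May 25, 1995.
The first science data is downlinked: May 25, 1995 + 17 days = Jun 11, 1995.
Feb 18, 1995 falls between when the first trajectory-correction burn executes (Feb 13, 1995) and when the approach phase begins (Feb 24, 1995).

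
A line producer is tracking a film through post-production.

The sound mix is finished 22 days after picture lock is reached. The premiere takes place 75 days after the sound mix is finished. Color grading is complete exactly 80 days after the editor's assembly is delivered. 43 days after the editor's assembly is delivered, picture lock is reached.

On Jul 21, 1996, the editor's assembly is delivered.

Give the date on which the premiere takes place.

The editor's assembly is delivered: Jul 21, 1996.
Picture lock is reached: Jul 21, 1996 + 43 days = Sep 2, 1996.
The sound mix is finished: Sep 2, 1996 + 22 days = Sep 24, 1996.
The premiere takes place: Sep 24, 1996 + 75 days = Dec 8, 1996.

Dec 8, 1996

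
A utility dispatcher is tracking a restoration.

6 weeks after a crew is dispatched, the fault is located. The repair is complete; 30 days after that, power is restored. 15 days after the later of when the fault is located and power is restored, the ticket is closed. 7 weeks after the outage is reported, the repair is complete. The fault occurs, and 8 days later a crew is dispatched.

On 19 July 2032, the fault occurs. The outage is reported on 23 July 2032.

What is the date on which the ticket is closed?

The fault occurs: Jul 19, 2032.
A crew is dispatched: Jul 19, 2032 + 8 days = Jul 27, 2032.
The fault is located: Jul 27, 2032 + 6 weeks = Sep 7, 2032.
The outage is reported: Jul 23, 2032.
The repair is complete: Jul 23, 2032 + 7 weeks = Sep 10, 2032.
Power is restored: Sep 10, 2032 + 30 days = Oct 10, 2032.
Both prerequisites met — the fault is located (Sep 7, 2032), power is restored (Oct 10, 2032); the later is Oct 10, 2032.
The ticket is closed: Oct 10, 2032 + 15 days = Oct 25, 2032.

25 October 2032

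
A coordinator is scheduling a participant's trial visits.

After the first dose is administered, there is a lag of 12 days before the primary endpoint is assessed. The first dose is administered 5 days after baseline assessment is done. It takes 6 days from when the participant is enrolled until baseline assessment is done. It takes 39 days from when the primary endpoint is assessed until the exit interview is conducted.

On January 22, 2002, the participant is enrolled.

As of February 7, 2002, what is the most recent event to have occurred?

The participant is enrolled: Jan 22, 2002.
Baseline assessment is done: Jan 22, 2002 + 6 days = Jan 28, 2002.
The first dose is administered: Jan 28, 2002 + 5 days = Feb 2, 2002.
The primary endpoint is assessed: Feb 2, 2002 + 12 days = Feb 14, 2002.
The exit interview is conducted: Feb 14, 2002 + 39 days = Mar 25, 2002.
Feb 7, 2002 falls between when the first dose is administered (Feb 2, 2002) and when the primary endpoint is assessed (Feb 14, 2002).

The first dose is administered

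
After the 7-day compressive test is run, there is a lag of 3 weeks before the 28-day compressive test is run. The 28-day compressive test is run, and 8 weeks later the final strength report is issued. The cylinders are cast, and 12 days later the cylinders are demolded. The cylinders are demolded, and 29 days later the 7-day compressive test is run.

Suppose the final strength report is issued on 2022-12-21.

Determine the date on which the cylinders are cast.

2022-08-25

The final strength report is issued: Dec 21, 2022.
The 28-day compressive test is run: Dec 21, 2022 − 8 weeks = Oct 26, 2022.
The 7-day compressive test is run: Oct 26, 2022 − 3 weeks = Oct 5, 2022.
The cylinders are demolded: Oct 5, 2022 − 29 days = Sep 6, 2022.
The cylinders are cast: Sep 6, 2022 − 12 days = Aug 25, 2022.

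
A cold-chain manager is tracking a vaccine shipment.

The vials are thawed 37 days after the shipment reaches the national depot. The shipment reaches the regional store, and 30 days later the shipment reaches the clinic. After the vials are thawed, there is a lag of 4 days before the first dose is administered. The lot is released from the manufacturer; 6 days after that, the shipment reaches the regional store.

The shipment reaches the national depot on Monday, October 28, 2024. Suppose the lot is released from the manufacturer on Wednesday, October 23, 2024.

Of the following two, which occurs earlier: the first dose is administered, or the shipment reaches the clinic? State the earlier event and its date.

The shipment reaches the national depot: Oct 28, 2024.
The vials are thawed: Oct 28, 2024 + 37 days = Dec 4, 2024.
The first dose is administered: Dec 4, 2024 + 4 days = Dec 8, 2024.
The lot is released from the manufacturer: Oct 23, 2024.
The shipment reaches the regional store: Oct 23, 2024 + 6 days = Oct 29, 2024.
The shipment reaches the clinic: Oct 29, 2024 + 30 days = Nov 28, 2024.
Comparing: the first dose is administered on Dec 8, 2024 vs the shipment reaches the clinic on Nov 28, 2024. Earlier: the shipment reaches the clinic.

The shipment reaches the clinic — Thursday, November 28, 2024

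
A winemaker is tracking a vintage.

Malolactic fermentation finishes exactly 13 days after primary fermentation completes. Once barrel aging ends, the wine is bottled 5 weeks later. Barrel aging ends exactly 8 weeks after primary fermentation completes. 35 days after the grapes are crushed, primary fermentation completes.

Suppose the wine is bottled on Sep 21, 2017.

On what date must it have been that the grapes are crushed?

May 18, 2017

The wine is bottled: Sep 21, 2017.
Barrel aging ends: Sep 21, 2017 − 5 weeks = Aug 17, 2017.
Primary fermentation completes: Aug 17, 2017 − 8 weeks = Jun 22, 2017.
The grapes are crushed: Jun 22, 2017 − 35 days = May 18, 2017.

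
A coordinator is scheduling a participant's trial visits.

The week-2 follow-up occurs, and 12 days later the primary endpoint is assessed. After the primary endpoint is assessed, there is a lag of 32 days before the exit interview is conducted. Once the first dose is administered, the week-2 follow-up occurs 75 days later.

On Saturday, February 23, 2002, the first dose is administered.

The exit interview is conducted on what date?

The first dose is administered: Feb 23, 2002.
The week-2 follow-up occurs: Feb 23, 2002 + 75 days = May 9, 2002.
The primary endpoint is assessed: May 9, 2002 + 12 days = May 21, 2002.
The exit interview is conducted: May 21, 2002 + 32 days = Jun 22, 2002.

Saturday, June 22, 2002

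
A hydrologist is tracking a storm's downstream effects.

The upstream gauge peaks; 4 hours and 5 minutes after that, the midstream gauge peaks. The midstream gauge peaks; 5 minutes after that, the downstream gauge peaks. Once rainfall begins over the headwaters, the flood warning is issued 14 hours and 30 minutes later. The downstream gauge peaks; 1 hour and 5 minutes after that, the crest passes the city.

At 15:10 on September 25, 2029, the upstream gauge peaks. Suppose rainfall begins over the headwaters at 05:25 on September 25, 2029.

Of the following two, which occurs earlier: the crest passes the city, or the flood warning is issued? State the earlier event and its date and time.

The upstream gauge peaks: 15:10 Sep 25, 2029.
The midstream gauge peaks: 15:10 Sep 25, 2029 + 4h05m = 19:15 Sep 25, 2029.
The downstream gauge peaks: 19:15 Sep 25, 2029 + 5m = 19:20 Sep 25, 2029.
The crest passes the city: 19:20 Sep 25, 2029 + 1h05m = 20:25 Sep 25, 2029.
Rainfall begins over the headwaters: 05:25 Sep 25, 2029.
The flood warning is issued: 05:25 Sep 25, 2029 + 14h30m = 19:55 Sep 25, 2029.
Comparing: the crest passes the city at 20:25 Sep 25, 2029 vs the flood warning is issued at 19:55 Sep 25, 2029. Earlier: the flood warning is issued.

The flood warning is issued — 19:55 on September 25, 2029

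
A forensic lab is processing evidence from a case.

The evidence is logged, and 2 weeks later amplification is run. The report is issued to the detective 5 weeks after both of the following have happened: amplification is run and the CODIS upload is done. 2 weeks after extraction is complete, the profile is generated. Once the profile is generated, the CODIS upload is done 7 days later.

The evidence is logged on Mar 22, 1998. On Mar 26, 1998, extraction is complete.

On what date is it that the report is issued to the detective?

May 21, 1998

The evidence is logged: Mar 22, 1998.
Amplification is run: Mar 22, 1998 + 2 weeks = Apr 5, 1998.
Extraction is complete: Mar 26, 1998.
The profile is generated: Mar 26, 1998 + 2 weeks = Apr 9, 1998.
The CODIS upload is done: Apr 9, 1998 + 7 days = Apr 16, 1998.
Both prerequisites met — amplification is run (Apr 5, 1998), the CODIS upload is done (Apr 16, 1998); the later is Apr 16, 1998.
The report is issued to the detective: Apr 16, 1998 + 5 weeks = May 21, 1998.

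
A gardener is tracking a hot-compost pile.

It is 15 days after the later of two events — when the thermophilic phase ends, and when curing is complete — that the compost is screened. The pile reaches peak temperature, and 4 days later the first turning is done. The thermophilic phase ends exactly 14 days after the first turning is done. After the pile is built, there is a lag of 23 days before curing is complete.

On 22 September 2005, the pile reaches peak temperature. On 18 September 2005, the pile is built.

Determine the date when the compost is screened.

26 October 2005

The pile reaches peak temperature: Sep 22, 2005.
The first turning is done: Sep 22, 2005 + 4 days = Sep 26, 2005.
The thermophilic phase ends: Sep 26, 2005 + 14 days = Oct 10, 2005.
The pile is built: Sep 18, 2005.
Curing is complete: Sep 18, 2005 + 23 days = Oct 11, 2005.
Both prerequisites met — the thermophilic phase ends (Oct 10, 2005), curing is complete (Oct 11, 2005); the later is Oct 11, 2005.
The compost is screened: Oct 11, 2005 + 15 days = Oct 26, 2005.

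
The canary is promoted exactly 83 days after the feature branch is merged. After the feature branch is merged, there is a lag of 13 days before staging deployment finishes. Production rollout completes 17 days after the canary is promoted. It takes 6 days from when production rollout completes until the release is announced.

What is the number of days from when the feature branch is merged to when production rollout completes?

Causal path: the feature branch is merged → the canary is promoted → production rollout completes.
Total delay along the path: 83 + 17 = 100 days.

100 days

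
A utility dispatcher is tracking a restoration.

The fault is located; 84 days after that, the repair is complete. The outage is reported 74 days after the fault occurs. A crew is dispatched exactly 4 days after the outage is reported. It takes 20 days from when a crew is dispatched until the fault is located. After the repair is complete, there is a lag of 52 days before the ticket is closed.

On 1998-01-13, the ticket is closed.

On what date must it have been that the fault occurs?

The ticket is closed: Jan 13, 1998.
The repair is complete: Jan 13, 1998 − 52 days = Nov 22, 1997.
The fault is located: Nov 22, 1997 − 84 days = Aug 30, 1997.
A crew is dispatched: Aug 30, 1997 − 20 days = Aug 10, 1997.
The outage is reported: Aug 10, 1997 − 4 days = Aug 6, 1997.
The fault occurs: Aug 6, 1997 − 74 days = May 24, 1997.

1997-05-24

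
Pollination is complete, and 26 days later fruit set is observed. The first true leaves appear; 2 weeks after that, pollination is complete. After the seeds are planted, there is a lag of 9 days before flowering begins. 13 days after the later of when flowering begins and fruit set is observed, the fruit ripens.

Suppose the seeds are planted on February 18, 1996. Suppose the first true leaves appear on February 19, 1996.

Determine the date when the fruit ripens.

The seeds are planted: Feb 18, 1996.
Flowering begins: Feb 18, 1996 + 9 days = Feb 27, 1996.
The first true leaves appear: Feb 19, 1996.
Pollination is complete: Feb 19, 1996 + 2 weeks = Mar 4, 1996.
Fruit set is observed: Mar 4, 1996 + 26 days = Mar 30, 1996.
Both prerequisites met — flowering begins (Feb 27, 1996), fruit set is observed (Mar 30, 1996); the later is Mar 30, 1996.
The fruit ripens: Mar 30, 1996 + 13 days = Apr 12, 1996.

April 12, 1996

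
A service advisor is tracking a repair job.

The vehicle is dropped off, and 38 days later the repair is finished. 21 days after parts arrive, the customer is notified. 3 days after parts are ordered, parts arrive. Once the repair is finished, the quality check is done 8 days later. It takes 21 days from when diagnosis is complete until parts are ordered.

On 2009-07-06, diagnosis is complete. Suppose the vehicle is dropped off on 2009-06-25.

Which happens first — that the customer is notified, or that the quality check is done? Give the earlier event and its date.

Diagnosis is complete: Jul 6, 2009.
Parts are ordered: Jul 6, 2009 + 21 days = Jul 27, 2009.
Parts arrive: Jul 27, 2009 + 3 days = Jul 30, 2009.
The customer is notified: Jul 30, 2009 + 21 days = Aug 20, 2009.
The vehicle is dropped off: Jun 25, 2009.
The repair is finished: Jun 25, 2009 + 38 days = Aug 2, 2009.
The quality check is done: Aug 2, 2009 + 8 days = Aug 10, 2009.
Comparing: the customer is notified on Aug 20, 2009 vs the quality check is done on Aug 10, 2009. Earlier: the quality check is done.

The quality check is done — 2009-08-10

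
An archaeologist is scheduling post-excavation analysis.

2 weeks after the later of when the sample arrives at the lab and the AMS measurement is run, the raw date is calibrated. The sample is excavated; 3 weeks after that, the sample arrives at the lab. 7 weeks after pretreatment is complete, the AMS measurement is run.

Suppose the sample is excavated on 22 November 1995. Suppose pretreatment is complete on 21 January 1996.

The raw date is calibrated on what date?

24 March 1996

The sample is excavated: Nov 22, 1995.
The sample arrives at the lab: Nov 22, 1995 + 3 weeks = Dec 13, 1995.
Pretreatment is complete: Jan 21, 1996.
The AMS measurement is run: Jan 21, 1996 + 7 weeks = Mar 10, 1996.
Both prerequisites met — the sample arrives at the lab (Dec 13, 1995), the AMS measurement is run (Mar 10, 1996); the later is Mar 10, 1996.
The raw date is calibrated: Mar 10, 1996 + 2 weeks = Mar 24, 1996.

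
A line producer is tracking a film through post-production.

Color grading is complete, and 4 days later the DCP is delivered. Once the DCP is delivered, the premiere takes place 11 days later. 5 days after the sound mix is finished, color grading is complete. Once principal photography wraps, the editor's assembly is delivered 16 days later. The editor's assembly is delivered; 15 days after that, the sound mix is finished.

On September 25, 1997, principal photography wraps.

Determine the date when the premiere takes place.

November 15, 1997

Principal photography wraps: Sep 25, 1997.
The editor's assembly is delivered: Sep 25, 1997 + 16 days = Oct 11, 1997.
The sound mix is finished: Oct 11, 1997 + 15 days = Oct 26, 1997.
Color grading is complete: Oct 26, 1997 + 5 days = Oct 31, 1997.
The DCP is delivered: Oct 31, 1997 + 4 days = Nov 4, 1997.
The premiere takes place: Nov 4, 1997 + 11 days = Nov 15, 1997.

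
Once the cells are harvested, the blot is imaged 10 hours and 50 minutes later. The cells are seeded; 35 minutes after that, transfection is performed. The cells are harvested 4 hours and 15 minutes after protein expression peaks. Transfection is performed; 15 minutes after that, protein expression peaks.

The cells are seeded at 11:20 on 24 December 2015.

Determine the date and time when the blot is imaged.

03:15 on 25 December 2015

The cells are seeded: 11:20 Dec 24, 2015.
Transfection is performed: 11:20 Dec 24, 2015 + 35m = 11:55 Dec 24, 2015.
Protein expression peaks: 11:55 Dec 24, 2015 + 15m = 12:10 Dec 24, 2015.
The cells are harvested: 12:10 Dec 24, 2015 + 4h15m = 16:25 Dec 24, 2015.
The blot is imaged: 16:25 Dec 24, 2015 + 10h50m = 03:15 Dec 25, 2015.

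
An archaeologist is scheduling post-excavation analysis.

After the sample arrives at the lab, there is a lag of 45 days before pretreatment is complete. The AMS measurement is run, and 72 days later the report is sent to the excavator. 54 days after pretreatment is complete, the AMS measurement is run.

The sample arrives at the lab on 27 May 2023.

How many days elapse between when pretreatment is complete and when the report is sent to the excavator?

126 days

Causal path: pretreatment is complete → the AMS measurement is run → the report is sent to the excavator.
Total delay along the path: 54 + 72 = 126 days.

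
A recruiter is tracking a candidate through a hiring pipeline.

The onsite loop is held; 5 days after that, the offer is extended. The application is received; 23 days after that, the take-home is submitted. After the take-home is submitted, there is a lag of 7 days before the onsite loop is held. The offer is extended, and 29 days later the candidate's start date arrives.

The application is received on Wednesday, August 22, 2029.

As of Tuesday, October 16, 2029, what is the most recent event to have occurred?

The application is received: Aug 22, 2029.
The take-home is submitted: Aug 22, 2029 + 23 days = Sep 14, 2029.
The onsite loop is held: Sep 14, 2029 + 7 days = Sep 21, 2029.
The offer is extended: Sep 21, 2029 + 5 days = Sep 26, 2029.
The candidate's start date arrives: Sep 26, 2029 + 29 days = Oct 25, 2029.
Oct 16, 2029 falls between when the offer is extended (Sep 26, 2029) and when the candidate's start date arrives (Oct 25, 2029).

The offer is extended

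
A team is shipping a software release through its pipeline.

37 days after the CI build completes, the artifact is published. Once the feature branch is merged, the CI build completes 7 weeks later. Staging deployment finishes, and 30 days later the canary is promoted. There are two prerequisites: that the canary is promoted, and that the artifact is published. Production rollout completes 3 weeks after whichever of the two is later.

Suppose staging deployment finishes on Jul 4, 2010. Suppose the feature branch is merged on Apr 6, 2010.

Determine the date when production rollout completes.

Aug 24, 2010

Staging deployment finishes: Jul 4, 2010.
The canary is promoted: Jul 4, 2010 + 30 days = Aug 3, 2010.
The feature branch is merged: Apr 6, 2010.
The CI build completes: Apr 6, 2010 + 7 weeks = May 25, 2010.
The artifact is published: May 25, 2010 + 37 days = Jul 1, 2010.
Both prerequisites met — the canary is promoted (Aug 3, 2010), the artifact is published (Jul 1, 2010); the later is Aug 3, 2010.
Production rollout completes: Aug 3, 2010 + 3 weeks = Aug 24, 2010.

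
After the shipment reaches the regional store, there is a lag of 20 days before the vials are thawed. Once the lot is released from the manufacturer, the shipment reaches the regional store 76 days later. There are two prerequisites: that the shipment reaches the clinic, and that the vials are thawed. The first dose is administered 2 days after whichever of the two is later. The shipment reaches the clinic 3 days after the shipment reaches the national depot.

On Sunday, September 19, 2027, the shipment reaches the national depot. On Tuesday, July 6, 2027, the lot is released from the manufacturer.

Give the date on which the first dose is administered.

Tuesday, October 12, 2027

The shipment reaches the national depot: Sep 19, 2027.
The shipment reaches the clinic: Sep 19, 2027 + 3 days = Sep 22, 2027.
The lot is released from the manufacturer: Jul 6, 2027.
The shipment reaches the regional store: Jul 6, 2027 + 76 days = Sep 20, 2027.
The vials are thawed: Sep 20, 2027 + 20 days = Oct 10, 2027.
Both prerequisites met — the shipment reaches the clinic (Sep 22, 2027), the vials are thawed (Oct 10, 2027); the later is Oct 10, 2027.
The first dose is administered: Oct 10, 2027 + 2 days = Oct 12, 2027.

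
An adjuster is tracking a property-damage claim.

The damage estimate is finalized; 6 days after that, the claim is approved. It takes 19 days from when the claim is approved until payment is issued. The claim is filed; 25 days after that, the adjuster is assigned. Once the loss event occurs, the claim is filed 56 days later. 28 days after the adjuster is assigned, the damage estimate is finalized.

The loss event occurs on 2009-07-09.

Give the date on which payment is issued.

2009-11-20

The loss event occurs: Jul 9, 2009.
The claim is filed: Jul 9, 2009 + 56 days = Sep 3, 2009.
The adjuster is assigned: Sep 3, 2009 + 25 days = Sep 28, 2009.
The damage estimate is finalized: Sep 28, 2009 + 28 days = Oct 26, 2009.
The claim is approved: Oct 26, 2009 + 6 days = Nov 1, 2009.
Payment is issued: Nov 1, 2009 + 19 days = Nov 20, 2009.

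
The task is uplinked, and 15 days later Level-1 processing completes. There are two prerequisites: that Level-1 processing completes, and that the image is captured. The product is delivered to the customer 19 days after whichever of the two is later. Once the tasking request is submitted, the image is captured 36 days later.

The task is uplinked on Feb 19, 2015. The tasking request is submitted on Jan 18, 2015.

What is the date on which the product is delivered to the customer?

Mar 25, 2015

The task is uplinked: Feb 19, 2015.
Level-1 processing completes: Feb 19, 2015 + 15 days = Mar 6, 2015.
The tasking request is submitted: Jan 18, 2015.
The image is captured: Jan 18, 2015 + 36 days = Feb 23, 2015.
Both prerequisites met — Level-1 processing completes (Mar 6, 2015), the image is captured (Feb 23, 2015); the later is Mar 6, 2015.
The product is delivered to the customer: Mar 6, 2015 + 19 days = Mar 25, 2015.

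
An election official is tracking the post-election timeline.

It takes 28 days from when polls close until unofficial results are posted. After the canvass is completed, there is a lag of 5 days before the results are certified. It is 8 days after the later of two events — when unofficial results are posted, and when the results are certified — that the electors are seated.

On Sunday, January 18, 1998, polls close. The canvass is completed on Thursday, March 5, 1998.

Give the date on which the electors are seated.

Polls close: Jan 18, 1998.
Unofficial results are posted: Jan 18, 1998 + 28 days = Feb 15, 1998.
The canvass is completed: Mar 5, 1998.
The results are certified: Mar 5, 1998 + 5 days = Mar 10, 1998.
Both prerequisites met — unofficial results are posted (Feb 15, 1998), the results are certified (Mar 10, 1998); the later is Mar 10, 1998.
The electors are seated: Mar 10, 1998 + 8 days = Mar 18, 1998.

Wednesday, March 18, 1998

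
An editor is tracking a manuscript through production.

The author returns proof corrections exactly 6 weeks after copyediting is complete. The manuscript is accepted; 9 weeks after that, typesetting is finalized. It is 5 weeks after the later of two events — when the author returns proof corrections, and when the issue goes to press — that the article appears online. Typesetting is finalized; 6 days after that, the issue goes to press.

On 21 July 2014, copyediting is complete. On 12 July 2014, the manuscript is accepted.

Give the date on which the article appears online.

Copyediting is complete: Jul 21, 2014.
The author returns proof corrections: Jul 21, 2014 + 6 weeks = Sep 1, 2014.
The manuscript is accepted: Jul 12, 2014.
Typesetting is finalized: Jul 12, 2014 + 9 weeks = Sep 13, 2014.
The issue goes to press: Sep 13, 2014 + 6 days = Sep 19, 2014.
Both prerequisites met — the author returns proof corrections (Sep 1, 2014), the issue goes to press (Sep 19, 2014); the later is Sep 19, 2014.
The article appears online: Sep 19, 2014 + 5 weeks = Oct 24, 2014.

24 October 2014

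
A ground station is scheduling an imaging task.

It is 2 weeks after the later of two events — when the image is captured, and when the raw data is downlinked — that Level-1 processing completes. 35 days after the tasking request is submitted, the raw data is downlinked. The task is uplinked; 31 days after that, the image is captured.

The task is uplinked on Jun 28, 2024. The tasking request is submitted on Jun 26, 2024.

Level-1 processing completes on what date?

The task is uplinked: Jun 28, 2024.
The image is captured: Jun 28, 2024 + 31 days = Jul 29, 2024.
The tasking request is submitted: Jun 26, 2024.
The raw data is downlinked: Jun 26, 2024 + 35 days = Jul 31, 2024.
Both prerequisites met — the image is captured (Jul 29, 2024), the raw data is downlinked (Jul 31, 2024); the later is Jul 31, 2024.
Level-1 processing completes: Jul 31, 2024 + 2 weeks = Aug 14, 2024.

Aug 14, 2024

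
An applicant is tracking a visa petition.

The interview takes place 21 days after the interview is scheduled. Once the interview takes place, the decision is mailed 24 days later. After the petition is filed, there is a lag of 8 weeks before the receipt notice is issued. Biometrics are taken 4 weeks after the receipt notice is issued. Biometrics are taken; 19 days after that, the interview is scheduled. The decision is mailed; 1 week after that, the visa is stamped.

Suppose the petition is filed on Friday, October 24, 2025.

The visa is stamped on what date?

The petition is filed: Oct 24, 2025.
The receipt notice is issued: Oct 24, 2025 + 8 weeks = Dec 19, 2025.
Biometrics are taken: Dec 19, 2025 + 4 weeks = Jan 16, 2026.
The interview is scheduled: Jan 16, 2026 + 19 days = Feb 4, 2026.
The interview takes place: Feb 4, 2026 + 21 days = Feb 25, 2026.
The decision is mailed: Feb 25, 2026 + 24 days = Mar 21, 2026.
The visa is stamped: Mar 21, 2026 + 1 week = Mar 28, 2026.

Saturday, March 28, 2026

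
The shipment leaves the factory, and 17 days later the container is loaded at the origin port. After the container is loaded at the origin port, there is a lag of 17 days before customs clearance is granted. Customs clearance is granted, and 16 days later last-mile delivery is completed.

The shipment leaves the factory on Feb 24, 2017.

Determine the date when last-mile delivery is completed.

The shipment leaves the factory: Feb 24, 2017.
The container is loaded at the origin port: Feb 24, 2017 + 17 days = Mar 13, 2017.
Customs clearance is granted: Mar 13, 2017 + 17 days = Mar 30, 2017.
Last-mile delivery is completed: Mar 30, 2017 + 16 days = Apr 15, 2017.

Apr 15, 2017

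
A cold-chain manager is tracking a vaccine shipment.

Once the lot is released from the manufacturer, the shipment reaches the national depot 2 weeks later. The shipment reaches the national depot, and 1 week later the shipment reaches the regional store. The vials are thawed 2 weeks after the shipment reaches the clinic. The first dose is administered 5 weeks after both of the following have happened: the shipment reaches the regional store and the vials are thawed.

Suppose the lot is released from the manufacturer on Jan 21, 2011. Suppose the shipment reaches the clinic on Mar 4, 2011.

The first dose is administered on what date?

The lot is released from the manufacturer: Jan 21, 2011.
The shipment reaches the national depot: Jan 21, 2011 + 2 weeks = Feb 4, 2011.
The shipment reaches the regional store: Feb 4, 2011 + 1 week = Feb 11, 2011.
The shipment reaches the clinic: Mar 4, 2011.
The vials are thawed: Mar 4, 2011 + 2 weeks = Mar 18, 2011.
Both prerequisites met — the shipment reaches the regional store (Feb 11, 2011), the vials are thawed (Mar 18, 2011); the later is Mar 18, 2011.
The first dose is administered: Mar 18, 2011 + 5 weeks = Apr 22, 2011.

Apr 22, 2011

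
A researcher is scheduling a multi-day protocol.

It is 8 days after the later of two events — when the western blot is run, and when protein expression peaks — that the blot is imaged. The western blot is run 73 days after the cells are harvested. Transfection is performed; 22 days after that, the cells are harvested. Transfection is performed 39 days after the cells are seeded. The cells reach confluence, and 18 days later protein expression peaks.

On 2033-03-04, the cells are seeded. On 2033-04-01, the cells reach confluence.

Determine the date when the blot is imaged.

The cells are seeded: Mar 4, 2033.
Transfection is performed: Mar 4, 2033 + 39 days = Apr 12, 2033.
The cells are harvested: Apr 12, 2033 + 22 days = May 4, 2033.
The western blot is run: May 4, 2033 + 73 days = Jul 16, 2033.
The cells reach confluence: Apr 1, 2033.
Protein expression peaks: Apr 1, 2033 + 18 days = Apr 19, 2033.
Both prerequisites met — the western blot is run (Jul 16, 2033), protein expression peaks (Apr 19, 2033); the later is Jul 16, 2033.
The blot is imaged: Jul 16, 2033 + 8 days = Jul 24, 2033.

2033-07-24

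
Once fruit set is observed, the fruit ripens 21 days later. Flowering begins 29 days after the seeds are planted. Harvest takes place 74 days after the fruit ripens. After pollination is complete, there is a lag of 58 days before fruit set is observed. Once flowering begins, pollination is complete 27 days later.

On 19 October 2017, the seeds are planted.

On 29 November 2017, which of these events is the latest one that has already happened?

The seeds are planted: Oct 19, 2017.
Flowering begins: Oct 19, 2017 + 29 days = Nov 17, 2017.
Pollination is complete: Nov 17, 2017 + 27 days = Dec 14, 2017.
Fruit set is observed: Dec 14, 2017 + 58 days = Feb 10, 2018.
The fruit ripens: Feb 10, 2018 + 21 days = Mar 3, 2018.
Harvest takes place: Mar 3, 2018 + 74 days = May 16, 2018.
Nov 29, 2017 falls between when flowering begins (Nov 17, 2017) and when pollination is complete (Dec 14, 2017).

Flowering begins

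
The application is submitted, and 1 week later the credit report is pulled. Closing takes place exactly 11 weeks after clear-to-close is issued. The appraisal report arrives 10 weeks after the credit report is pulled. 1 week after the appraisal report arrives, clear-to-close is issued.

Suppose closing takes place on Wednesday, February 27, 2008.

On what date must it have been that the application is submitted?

Closing takes place: Feb 27, 2008.
Clear-to-close is issued: Feb 27, 2008 − 11 weeks = Dec 12, 2007.
The appraisal report arrives: Dec 12, 2007 − 1 week = Dec 5, 2007.
The credit report is pulled: Dec 5, 2007 − 10 weeks = Sep 26, 2007.
The application is submitted: Sep 26, 2007 − 1 week = Sep 19, 2007.

Wednesday, September 19, 2007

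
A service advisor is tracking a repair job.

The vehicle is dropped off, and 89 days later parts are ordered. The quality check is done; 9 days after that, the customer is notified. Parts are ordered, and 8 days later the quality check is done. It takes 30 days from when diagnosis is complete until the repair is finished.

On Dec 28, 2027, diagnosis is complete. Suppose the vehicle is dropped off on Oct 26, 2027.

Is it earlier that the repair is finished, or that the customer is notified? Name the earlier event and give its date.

The repair is finished — Jan 27, 2028

Diagnosis is complete: Dec 28, 2027.
The repair is finished: Dec 28, 2027 + 30 days = Jan 27, 2028.
The vehicle is dropped off: Oct 26, 2027.
Parts are ordered: Oct 26, 2027 + 89 days = Jan 23, 2028.
The quality check is done: Jan 23, 2028 + 8 days = Jan 31, 2028.
The customer is notified: Jan 31, 2028 + 9 days = Feb 9, 2028.
Comparing: the repair is finished on Jan 27, 2028 vs the customer is notified on Feb 9, 2028. Earlier: the repair is finished.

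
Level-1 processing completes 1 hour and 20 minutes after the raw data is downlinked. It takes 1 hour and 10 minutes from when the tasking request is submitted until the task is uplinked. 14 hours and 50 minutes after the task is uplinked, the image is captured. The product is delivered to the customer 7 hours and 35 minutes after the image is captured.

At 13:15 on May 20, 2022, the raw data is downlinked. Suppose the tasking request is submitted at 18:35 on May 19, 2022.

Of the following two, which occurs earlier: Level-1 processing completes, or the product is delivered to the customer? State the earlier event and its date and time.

Level-1 processing completes — 14:35 on May 20, 2022

The raw data is downlinked: 13:15 May 20, 2022.
Level-1 processing completes: 13:15 May 20, 2022 + 1h20m = 14:35 May 20, 2022.
The tasking request is submitted: 18:35 May 19, 2022.
The task is uplinked: 18:35 May 19, 2022 + 1h10m = 19:45 May 19, 2022.
The image is captured: 19:45 May 19, 2022 + 14h50m = 10:35 May 20, 2022.
The product is delivered to the customer: 10:35 May 20, 2022 + 7h35m = 18:10 May 20, 2022.
Comparing: Level-1 processing completes at 14:35 May 20, 2022 vs the product is delivered to the customer at 18:10 May 20, 2022. Earlier: Level-1 processing completes.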